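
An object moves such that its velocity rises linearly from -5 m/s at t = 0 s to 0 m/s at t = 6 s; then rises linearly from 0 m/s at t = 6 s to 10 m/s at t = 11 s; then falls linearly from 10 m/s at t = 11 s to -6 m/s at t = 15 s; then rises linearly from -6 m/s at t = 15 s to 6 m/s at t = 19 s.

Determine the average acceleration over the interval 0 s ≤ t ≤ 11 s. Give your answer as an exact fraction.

15/11 m/s²

Average acceleration = Δv/Δt = (10 − -5)/(11 − 0) = 15/11 m/s².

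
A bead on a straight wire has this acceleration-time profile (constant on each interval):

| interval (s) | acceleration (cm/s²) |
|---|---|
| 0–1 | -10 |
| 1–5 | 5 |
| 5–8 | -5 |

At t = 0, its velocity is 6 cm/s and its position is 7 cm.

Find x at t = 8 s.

On each constant-a segment, Δv = aΔt and Δx = v₀Δt + ½aΔt²; chain segment to segment.
0–1 s: v starts 6 cm/s; Δx = 6·1 + ½·-10·1² = 1 cm; v ends -4 cm/s.
1–5 s: v starts -4 cm/s; Δx = -4·4 + ½·5·4² = 24 cm; v ends 16 cm/s.
5–8 s: v starts 16 cm/s; Δx = 16·3 + ½·-5·3² = 25.5 cm; v ends 1 cm/s.
x(8) = 7 + Σ Δx = 57.5 cm.

57.5 cm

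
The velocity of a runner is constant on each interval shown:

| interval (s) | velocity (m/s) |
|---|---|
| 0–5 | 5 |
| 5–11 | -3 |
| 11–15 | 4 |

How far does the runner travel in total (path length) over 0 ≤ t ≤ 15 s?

59 m

Total distance travelled is ∫|v| dt — sum the magnitudes of each area piece.
0–5 s: |5| × 5 = 25 m
5–11 s: |-3| × 6 = 18 m
11–15 s: |4| × 4 = 16 m
Total distance = 59 m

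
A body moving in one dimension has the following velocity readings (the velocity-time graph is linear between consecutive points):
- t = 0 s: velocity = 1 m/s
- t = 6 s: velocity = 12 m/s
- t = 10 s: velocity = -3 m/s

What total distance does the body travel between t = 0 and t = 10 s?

Total distance travelled is ∫|v| dt — sum the magnitudes of each area piece.
0–6 s: |½(1 + 12)(6)| = 39 m
6–10 s: v = 0 at t = 9.2 s; triangle areas 19.2 + 1.2 = 20.4 m
Total distance = 59.4 m

59.4 m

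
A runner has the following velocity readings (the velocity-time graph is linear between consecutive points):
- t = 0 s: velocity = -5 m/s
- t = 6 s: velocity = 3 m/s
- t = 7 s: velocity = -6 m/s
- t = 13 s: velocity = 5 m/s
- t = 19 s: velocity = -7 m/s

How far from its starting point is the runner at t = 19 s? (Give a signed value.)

Displacement is the signed area under the v-t curve.
0–6 s: ½(-5 + 3)(6) = -6 m
6–7 s: ½(3 + -6)(1) = -1.5 m
7–13 s: ½(-6 + 5)(6) = -3 m
13–19 s: ½(5 + -7)(6) = -6 m
Net displacement = -16.5 m

-16.5 m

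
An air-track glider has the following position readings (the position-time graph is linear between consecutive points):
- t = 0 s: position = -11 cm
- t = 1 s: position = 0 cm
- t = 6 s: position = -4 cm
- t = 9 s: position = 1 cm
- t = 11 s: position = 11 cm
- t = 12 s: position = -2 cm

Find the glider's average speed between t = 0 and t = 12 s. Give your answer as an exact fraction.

43/12 cm/s

Average speed = (total path length)/(elapsed time); on a piecewise-linear x-t graph the path length is Σ|Δx|.
0–1 s: |Δx| = |0 − -11| = 11 cm
1–6 s: |Δx| = |-4 − 0| = 4 cm
6–9 s: |Δx| = |1 − -4| = 5 cm
9–11 s: |Δx| = |11 − 1| = 10 cm
11–12 s: |Δx| = |-2 − 11| = 13 cm
Total path = 43 cm; average speed = 43/12 = 43/12 cm/s.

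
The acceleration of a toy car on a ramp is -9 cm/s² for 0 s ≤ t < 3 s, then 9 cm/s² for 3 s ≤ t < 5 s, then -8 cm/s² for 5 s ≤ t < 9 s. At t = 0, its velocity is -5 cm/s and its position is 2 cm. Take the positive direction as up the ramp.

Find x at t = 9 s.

On each constant-a segment, Δv = aΔt and Δx = v₀Δt + ½aΔt²; chain segment to segment.
0–3 s: v starts -5 cm/s; Δx = -5·3 + ½·-9·3² = -55.5 cm; v ends -32 cm/s.
3–5 s: v starts -32 cm/s; Δx = -32·2 + ½·9·2² = -46 cm; v ends -14 cm/s.
5–9 s: v starts -14 cm/s; Δx = -14·4 + ½·-8·4² = -120 cm; v ends -46 cm/s.
x(9) = 2 + Σ Δx = -219.5 cm.

-219.5 cm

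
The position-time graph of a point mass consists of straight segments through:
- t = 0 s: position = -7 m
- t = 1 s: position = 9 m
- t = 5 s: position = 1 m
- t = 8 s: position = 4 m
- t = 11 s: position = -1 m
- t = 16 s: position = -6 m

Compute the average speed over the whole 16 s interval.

Average speed = (total path length)/(elapsed time); on a piecewise-linear x-t graph the path length is Σ|Δx|.
0–1 s: |Δx| = |9 − -7| = 16 m
1–5 s: |Δx| = |1 − 9| = 8 m
5–8 s: |Δx| = |4 − 1| = 3 m
8–11 s: |Δx| = |-1 − 4| = 5 m
11–16 s: |Δx| = |-6 − -1| = 5 m
Total path = 37 m; average speed = 37/16 = 2.3125 m/s.

2.3125 m/s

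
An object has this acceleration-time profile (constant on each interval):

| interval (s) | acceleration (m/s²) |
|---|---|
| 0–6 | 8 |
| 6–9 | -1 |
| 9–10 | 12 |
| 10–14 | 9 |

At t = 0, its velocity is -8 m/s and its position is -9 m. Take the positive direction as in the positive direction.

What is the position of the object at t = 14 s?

On each constant-a segment, Δv = aΔt and Δx = v₀Δt + ½aΔt²; chain segment to segment.
0–6 s: v starts -8 m/s; Δx = -8·6 + ½·8·6² = 96 m; v ends 40 m/s.
6–9 s: v starts 40 m/s; Δx = 40·3 + ½·-1·3² = 115.5 m; v ends 37 m/s.
9–10 s: v starts 37 m/s; Δx = 37·1 + ½·12·1² = 43 m; v ends 49 m/s.
10–14 s: v starts 49 m/s; Δx = 49·4 + ½·9·4² = 268 m; v ends 85 m/s.
x(14) = -9 + Σ Δx = 513.5 m.

513.5 m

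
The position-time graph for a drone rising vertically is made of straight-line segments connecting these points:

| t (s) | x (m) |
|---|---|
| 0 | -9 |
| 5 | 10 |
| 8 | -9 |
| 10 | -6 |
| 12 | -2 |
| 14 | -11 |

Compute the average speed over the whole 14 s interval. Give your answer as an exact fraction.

27/7 m/s

Average speed = (total path length)/(elapsed time); on a piecewise-linear x-t graph the path length is Σ|Δx|.
0–5 s: |Δx| = |10 − -9| = 19 m
5–8 s: |Δx| = |-9 − 10| = 19 m
8–10 s: |Δx| = |-6 − -9| = 3 m
10–12 s: |Δx| = |-2 − -6| = 4 m
12–14 s: |Δx| = |-11 − -2| = 9 m
Total path = 54 m; average speed = 54/14 = 27/7 m/s.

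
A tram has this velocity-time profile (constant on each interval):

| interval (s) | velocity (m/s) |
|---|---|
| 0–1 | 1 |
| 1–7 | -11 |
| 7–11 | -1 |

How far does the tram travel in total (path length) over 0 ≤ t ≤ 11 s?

71 m

Distance (not displacement) is the total path length: add the absolute areas under v-t.
0–1 s: |1| × 1 = 1 m
1–7 s: |-11| × 6 = 66 m
7–11 s: |-1| × 4 = 4 m
Total distance = 71 m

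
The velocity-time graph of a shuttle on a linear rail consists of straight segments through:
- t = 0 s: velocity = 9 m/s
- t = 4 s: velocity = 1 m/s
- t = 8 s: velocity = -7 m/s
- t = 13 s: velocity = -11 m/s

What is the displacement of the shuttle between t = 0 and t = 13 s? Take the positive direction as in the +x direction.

-37 m

Displacement is the signed area under the v-t curve.
0–4 s: ½(9 + 1)(4) = 20 m
4–8 s: ½(1 + -7)(4) = -12 m
8–13 s: ½(-7 + -11)(5) = -45 m
Net displacement = -37 m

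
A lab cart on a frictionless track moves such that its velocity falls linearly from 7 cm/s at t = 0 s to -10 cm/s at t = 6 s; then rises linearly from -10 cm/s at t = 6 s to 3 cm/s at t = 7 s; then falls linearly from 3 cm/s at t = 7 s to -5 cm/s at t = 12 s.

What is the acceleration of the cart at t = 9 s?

Acceleration is the slope of the v-t graph on 7–12 s: (-5 − 3)/(12 − 7) = -1.6 cm/s².

-1.6 cm/s²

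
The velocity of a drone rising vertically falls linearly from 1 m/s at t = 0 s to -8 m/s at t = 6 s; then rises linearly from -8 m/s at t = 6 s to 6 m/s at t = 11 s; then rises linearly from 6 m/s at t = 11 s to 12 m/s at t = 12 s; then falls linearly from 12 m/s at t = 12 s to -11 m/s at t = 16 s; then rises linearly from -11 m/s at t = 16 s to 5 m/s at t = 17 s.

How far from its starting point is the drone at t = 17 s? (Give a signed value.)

Displacement is the signed area under the v-t curve.
0–6 s: ½(1 + -8)(6) = -21 m
6–11 s: ½(-8 + 6)(5) = -5 m
11–12 s: ½(6 + 12)(1) = 9 m
12–16 s: ½(12 + -11)(4) = 2 m
16–17 s: ½(-11 + 5)(1) = -3 m
Net displacement = -18 m

-18 m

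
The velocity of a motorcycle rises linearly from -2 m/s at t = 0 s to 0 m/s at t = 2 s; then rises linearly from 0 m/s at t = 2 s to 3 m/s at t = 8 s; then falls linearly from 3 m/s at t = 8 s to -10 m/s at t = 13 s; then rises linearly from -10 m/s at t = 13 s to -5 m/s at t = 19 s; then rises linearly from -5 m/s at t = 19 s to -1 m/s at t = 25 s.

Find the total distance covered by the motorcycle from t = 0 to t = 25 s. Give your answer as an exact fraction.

Total distance travelled is ∫|v| dt — sum the magnitudes of each area piece.
0–2 s: |½(-2 + 0)(2)| = 2 m
2–8 s: |½(0 + 3)(6)| = 9 m
8–13 s: v = 0 at t = 119/13 s; triangle areas 45/26 + 250/13 = 545/26 m
13–19 s: |½(-10 + -5)(6)| = 45 m
19–25 s: |½(-5 + -1)(6)| = 18 m
Total distance = 2469/26 m

2469/26 m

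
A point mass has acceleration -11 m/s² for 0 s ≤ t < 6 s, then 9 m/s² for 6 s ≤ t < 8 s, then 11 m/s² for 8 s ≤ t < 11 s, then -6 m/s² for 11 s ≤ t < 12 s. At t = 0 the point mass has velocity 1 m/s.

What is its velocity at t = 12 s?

-20 m/s

Δv equals the area under the a-t graph; then v = v₀ + Δv.
0–6 s: -11 × 6 = -66 m/s
6–8 s: 9 × 2 = 18 m/s
8–11 s: 11 × 3 = 33 m/s
11–12 s: -6 × 1 = -6 m/s
Δv = -21 m/s, so v(12) = 1 + (-21) = -20 m/s.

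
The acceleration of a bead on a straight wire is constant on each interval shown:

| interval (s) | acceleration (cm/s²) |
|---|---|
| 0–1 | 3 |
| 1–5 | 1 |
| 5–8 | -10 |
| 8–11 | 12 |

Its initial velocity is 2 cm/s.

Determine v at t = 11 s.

Δv equals the area under the a-t graph; then v = v₀ + Δv.
0–1 s: 3 × 1 = 3 cm/s
1–5 s: 1 × 4 = 4 cm/s
5–8 s: -10 × 3 = -30 cm/s
8–11 s: 12 × 3 = 36 cm/s
Δv = 13 cm/s, so v(11) = 2 + (13) = 15 cm/s.

15 cm/s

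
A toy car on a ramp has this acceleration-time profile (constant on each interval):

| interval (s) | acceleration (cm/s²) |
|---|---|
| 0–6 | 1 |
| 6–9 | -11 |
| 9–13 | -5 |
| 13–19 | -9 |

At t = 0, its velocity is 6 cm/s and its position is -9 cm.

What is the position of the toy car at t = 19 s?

On each constant-a segment, Δv = aΔt and Δx = v₀Δt + ½aΔt²; chain segment to segment.
0–6 s: v starts 6 cm/s; Δx = 6·6 + ½·1·6² = 54 cm; v ends 12 cm/s.
6–9 s: v starts 12 cm/s; Δx = 12·3 + ½·-11·3² = -13.5 cm; v ends -21 cm/s.
9–13 s: v starts -21 cm/s; Δx = -21·4 + ½·-5·4² = -124 cm; v ends -41 cm/s.
13–19 s: v starts -41 cm/s; Δx = -41·6 + ½·-9·6² = -408 cm; v ends -95 cm/s.
x(19) = -9 + Σ Δx = -500.5 cm.

-500.5 cm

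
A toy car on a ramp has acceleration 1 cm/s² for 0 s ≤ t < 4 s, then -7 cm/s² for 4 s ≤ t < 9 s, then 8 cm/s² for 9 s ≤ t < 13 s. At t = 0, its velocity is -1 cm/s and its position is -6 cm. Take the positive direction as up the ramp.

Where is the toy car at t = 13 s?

-138.5 cm

On each constant-a segment, Δv = aΔt and Δx = v₀Δt + ½aΔt²; chain segment to segment.
0–4 s: v starts -1 cm/s; Δx = -1·4 + ½·1·4² = 4 cm; v ends 3 cm/s.
4–9 s: v starts 3 cm/s; Δx = 3·5 + ½·-7·5² = -72.5 cm; v ends -32 cm/s.
9–13 s: v starts -32 cm/s; Δx = -32·4 + ½·8·4² = -64 cm; v ends 0 cm/s.
x(13) = -6 + Σ Δx = -138.5 cm.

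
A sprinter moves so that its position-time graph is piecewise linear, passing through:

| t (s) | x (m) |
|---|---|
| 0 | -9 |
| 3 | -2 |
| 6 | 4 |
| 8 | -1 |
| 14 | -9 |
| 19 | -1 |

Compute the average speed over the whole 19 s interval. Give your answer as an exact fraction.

34/19 m/s

Average speed = (total path length)/(elapsed time); on a piecewise-linear x-t graph the path length is Σ|Δx|.
0–3 s: |Δx| = |-2 − -9| = 7 m
3–6 s: |Δx| = |4 − -2| = 6 m
6–8 s: |Δx| = |-1 − 4| = 5 m
8–14 s: |Δx| = |-9 − -1| = 8 m
14–19 s: |Δx| = |-1 − -9| = 8 m
Total path = 34 m; average speed = 34/19 = 34/19 m/s.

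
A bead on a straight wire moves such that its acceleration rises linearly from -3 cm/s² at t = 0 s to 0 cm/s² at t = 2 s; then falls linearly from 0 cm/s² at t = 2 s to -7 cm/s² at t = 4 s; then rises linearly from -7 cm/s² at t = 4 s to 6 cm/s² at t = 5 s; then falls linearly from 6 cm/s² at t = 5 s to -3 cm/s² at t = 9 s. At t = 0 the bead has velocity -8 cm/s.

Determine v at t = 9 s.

Δv equals the area under the a-t graph; then v = v₀ + Δv.
0–2 s: ½(-3 + 0)(2) = -3 cm/s
2–4 s: ½(0 + -7)(2) = -7 cm/s
4–5 s: ½(-7 + 6)(1) = -0.5 cm/s
5–9 s: ½(6 + -3)(4) = 6 cm/s
Δv = -4.5 cm/s, so v(9) = -8 + (-4.5) = -12.5 cm/s.

-12.5 cm/s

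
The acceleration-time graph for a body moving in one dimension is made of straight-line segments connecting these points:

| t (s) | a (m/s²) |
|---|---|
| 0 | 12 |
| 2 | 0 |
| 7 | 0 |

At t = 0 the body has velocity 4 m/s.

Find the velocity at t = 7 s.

16 m/s

Δv equals the area under the a-t graph; then v = v₀ + Δv.
0–2 s: ½(12 + 0)(2) = 12 m/s
2–7 s: 0 × 5 = 0 m/s
Δv = 12 m/s, so v(7) = 4 + (12) = 16 m/s.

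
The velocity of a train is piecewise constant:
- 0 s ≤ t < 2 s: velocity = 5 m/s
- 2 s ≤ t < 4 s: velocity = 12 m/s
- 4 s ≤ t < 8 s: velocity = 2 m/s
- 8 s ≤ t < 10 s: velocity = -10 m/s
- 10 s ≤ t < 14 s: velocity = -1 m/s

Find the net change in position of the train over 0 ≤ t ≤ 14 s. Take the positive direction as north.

Displacement is the signed area under the v-t curve.
0–2 s: 5 × 2 = 10 m
2–4 s: 12 × 2 = 24 m
4–8 s: 2 × 4 = 8 m
8–10 s: -10 × 2 = -20 m
10–14 s: -1 × 4 = -4 m
Net displacement = 18 m

18 m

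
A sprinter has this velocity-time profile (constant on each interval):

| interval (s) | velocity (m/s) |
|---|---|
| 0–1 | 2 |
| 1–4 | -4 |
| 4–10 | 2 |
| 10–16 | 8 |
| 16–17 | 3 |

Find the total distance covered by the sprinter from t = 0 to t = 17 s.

77 m

Total distance travelled is ∫|v| dt — sum the magnitudes of each area piece.
0–1 s: |2| × 1 = 2 m
1–4 s: |-4| × 3 = 12 m
4–10 s: |2| × 6 = 12 m
10–16 s: |8| × 6 = 48 m
16–17 s: |3| × 1 = 3 m
Total distance = 77 m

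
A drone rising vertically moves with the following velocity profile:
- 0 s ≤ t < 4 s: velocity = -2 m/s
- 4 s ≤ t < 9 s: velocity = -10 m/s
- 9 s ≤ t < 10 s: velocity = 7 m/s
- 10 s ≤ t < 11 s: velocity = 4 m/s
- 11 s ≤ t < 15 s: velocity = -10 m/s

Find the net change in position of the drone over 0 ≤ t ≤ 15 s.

-87 m

Net displacement equals the area under the velocity-time graph (areas below the axis count negative).
0–4 s: -2 × 4 = -8 m
4–9 s: -10 × 5 = -50 m
9–10 s: 7 × 1 = 7 m
10–11 s: 4 × 1 = 4 m
11–15 s: -10 × 4 = -40 m
Net displacement = -87 m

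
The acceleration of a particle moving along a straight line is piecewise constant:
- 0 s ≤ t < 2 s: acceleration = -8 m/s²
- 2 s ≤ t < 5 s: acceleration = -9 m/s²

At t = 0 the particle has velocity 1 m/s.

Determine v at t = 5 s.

-42 m/s

Δv equals the area under the a-t graph; then v = v₀ + Δv.
0–2 s: -8 × 2 = -16 m/s
2–5 s: -9 × 3 = -27 m/s
Δv = -43 m/s, so v(5) = 1 + (-43) = -42 m/s.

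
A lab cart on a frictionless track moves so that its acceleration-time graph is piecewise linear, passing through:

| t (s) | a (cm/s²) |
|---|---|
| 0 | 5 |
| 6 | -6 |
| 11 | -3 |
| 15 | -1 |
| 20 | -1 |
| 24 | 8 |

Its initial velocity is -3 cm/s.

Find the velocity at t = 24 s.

Δv equals the area under the a-t graph; then v = v₀ + Δv.
0–6 s: ½(5 + -6)(6) = -3 cm/s
6–11 s: ½(-6 + -3)(5) = -22.5 cm/s
11–15 s: ½(-3 + -1)(4) = -8 cm/s
15–20 s: -1 × 5 = -5 cm/s
20–24 s: ½(-1 + 8)(4) = 14 cm/s
Δv = -24.5 cm/s, so v(24) = -3 + (-24.5) = -27.5 cm/s.

-27.5 cm/s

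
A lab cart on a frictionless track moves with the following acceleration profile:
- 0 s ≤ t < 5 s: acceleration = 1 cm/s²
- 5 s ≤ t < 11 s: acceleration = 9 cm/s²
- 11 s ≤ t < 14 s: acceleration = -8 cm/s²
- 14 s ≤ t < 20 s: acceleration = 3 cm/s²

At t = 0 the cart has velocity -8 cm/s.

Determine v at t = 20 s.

45 cm/s

Δv equals the area under the a-t graph; then v = v₀ + Δv.
0–5 s: 1 × 5 = 5 cm/s
5–11 s: 9 × 6 = 54 cm/s
11–14 s: -8 × 3 = -24 cm/s
14–20 s: 3 × 6 = 18 cm/s
Δv = 53 cm/s, so v(20) = -8 + (53) = 45 cm/s.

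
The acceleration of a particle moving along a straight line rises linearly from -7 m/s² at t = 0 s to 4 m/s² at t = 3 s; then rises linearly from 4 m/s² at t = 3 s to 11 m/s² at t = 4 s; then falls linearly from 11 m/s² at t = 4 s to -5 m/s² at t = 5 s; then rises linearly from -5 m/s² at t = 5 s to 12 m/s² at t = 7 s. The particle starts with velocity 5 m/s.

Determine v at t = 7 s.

Δv equals the area under the a-t graph; then v = v₀ + Δv.
0–3 s: ½(-7 + 4)(3) = -4.5 m/s
3–4 s: ½(4 + 11)(1) = 7.5 m/s
4–5 s: ½(11 + -5)(1) = 3 m/s
5–7 s: ½(-5 + 12)(2) = 7 m/s
Δv = 13 m/s, so v(7) = 5 + (13) = 18 m/s.

18 m/s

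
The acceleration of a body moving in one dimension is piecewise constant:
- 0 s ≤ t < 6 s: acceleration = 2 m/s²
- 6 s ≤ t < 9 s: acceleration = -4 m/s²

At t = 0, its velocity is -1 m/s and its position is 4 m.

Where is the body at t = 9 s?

On each constant-a segment, Δv = aΔt and Δx = v₀Δt + ½aΔt²; chain segment to segment.
0–6 s: v starts -1 m/s; Δx = -1·6 + ½·2·6² = 30 m; v ends 11 m/s.
6–9 s: v starts 11 m/s; Δx = 11·3 + ½·-4·3² = 15 m; v ends -1 m/s.
x(9) = 4 + Σ Δx = 49 m.

49 m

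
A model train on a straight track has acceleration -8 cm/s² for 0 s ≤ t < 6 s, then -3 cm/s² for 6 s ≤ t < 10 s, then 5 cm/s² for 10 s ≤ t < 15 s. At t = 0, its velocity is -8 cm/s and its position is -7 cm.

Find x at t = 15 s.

-724.5 cm

On each constant-a segment, Δv = aΔt and Δx = v₀Δt + ½aΔt²; chain segment to segment.
0–6 s: v starts -8 cm/s; Δx = -8·6 + ½·-8·6² = -192 cm; v ends -56 cm/s.
6–10 s: v starts -56 cm/s; Δx = -56·4 + ½·-3·4² = -248 cm; v ends -68 cm/s.
10–15 s: v starts -68 cm/s; Δx = -68·5 + ½·5·5² = -277.5 cm; v ends -43 cm/s.
x(15) = -7 + Σ Δx = -724.5 cm.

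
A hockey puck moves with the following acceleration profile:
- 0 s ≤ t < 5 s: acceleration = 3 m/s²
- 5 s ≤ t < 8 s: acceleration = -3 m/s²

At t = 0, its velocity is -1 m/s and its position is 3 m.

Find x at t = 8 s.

64 m

On each constant-a segment, Δv = aΔt and Δx = v₀Δt + ½aΔt²; chain segment to segment.
0–5 s: v starts -1 m/s; Δx = -1·5 + ½·3·5² = 32.5 m; v ends 14 m/s.
5–8 s: v starts 14 m/s; Δx = 14·3 + ½·-3·3² = 28.5 m; v ends 5 m/s.
x(8) = 3 + Σ Δx = 64 m.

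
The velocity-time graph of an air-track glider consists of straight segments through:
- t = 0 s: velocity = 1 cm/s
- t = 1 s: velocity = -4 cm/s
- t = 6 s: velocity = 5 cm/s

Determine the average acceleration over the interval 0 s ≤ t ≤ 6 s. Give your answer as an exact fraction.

Average acceleration = Δv/Δt = (5 − 1)/(6 − 0) = 2/3 cm/s².

2/3 cm/s²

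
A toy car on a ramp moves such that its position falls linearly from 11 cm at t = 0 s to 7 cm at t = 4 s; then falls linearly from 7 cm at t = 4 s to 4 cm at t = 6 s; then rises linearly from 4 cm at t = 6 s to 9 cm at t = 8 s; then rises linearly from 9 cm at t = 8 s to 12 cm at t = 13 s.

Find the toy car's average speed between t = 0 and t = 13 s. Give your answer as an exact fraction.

Average speed = (total path length)/(elapsed time); on a piecewise-linear x-t graph the path length is Σ|Δx|.
0–4 s: |Δx| = |7 − 11| = 4 cm
4–6 s: |Δx| = |4 − 7| = 3 cm
6–8 s: |Δx| = |9 − 4| = 5 cm
8–13 s: |Δx| = |12 − 9| = 3 cm
Total path = 15 cm; average speed = 15/13 = 15/13 cm/s.

15/13 cm/s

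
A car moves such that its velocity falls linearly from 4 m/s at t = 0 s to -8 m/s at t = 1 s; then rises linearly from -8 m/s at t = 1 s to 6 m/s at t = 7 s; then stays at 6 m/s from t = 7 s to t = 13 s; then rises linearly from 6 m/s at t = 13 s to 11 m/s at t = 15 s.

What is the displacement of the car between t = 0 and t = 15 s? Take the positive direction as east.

45 m

Displacement is the signed area under the v-t curve.
0–1 s: ½(4 + -8)(1) = -2 m
1–7 s: ½(-8 + 6)(6) = -6 m
7–13 s: 6 × 6 = 36 m
13–15 s: ½(6 + 11)(2) = 17 m
Net displacement = 45 m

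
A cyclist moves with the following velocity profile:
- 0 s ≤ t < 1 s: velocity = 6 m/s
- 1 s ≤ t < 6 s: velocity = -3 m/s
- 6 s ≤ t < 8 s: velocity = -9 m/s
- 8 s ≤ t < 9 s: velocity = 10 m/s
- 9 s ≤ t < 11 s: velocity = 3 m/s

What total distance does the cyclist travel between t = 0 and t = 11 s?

Total distance travelled is ∫|v| dt — sum the magnitudes of each area piece.
0–1 s: |6| × 1 = 6 m
1–6 s: |-3| × 5 = 15 m
6–8 s: |-9| × 2 = 18 m
8–9 s: |10| × 1 = 10 m
9–11 s: |3| × 2 = 6 m
Total distance = 55 m

55 m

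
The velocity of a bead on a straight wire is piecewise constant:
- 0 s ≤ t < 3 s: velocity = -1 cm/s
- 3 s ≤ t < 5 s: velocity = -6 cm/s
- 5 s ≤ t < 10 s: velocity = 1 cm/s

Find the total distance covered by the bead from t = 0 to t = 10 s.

20 cm

Total distance travelled is ∫|v| dt — sum the magnitudes of each area piece.
0–3 s: |-1| × 3 = 3 cm
3–5 s: |-6| × 2 = 12 cm
5–10 s: |1| × 5 = 5 cm
Total distance = 20 cm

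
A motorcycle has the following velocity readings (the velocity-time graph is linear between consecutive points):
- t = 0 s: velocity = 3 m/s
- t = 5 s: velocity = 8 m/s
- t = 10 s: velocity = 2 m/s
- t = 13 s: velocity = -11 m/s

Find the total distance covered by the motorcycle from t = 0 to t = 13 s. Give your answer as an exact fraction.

870/13 m

Total distance travelled is ∫|v| dt — sum the magnitudes of each area piece.
0–5 s: |½(3 + 8)(5)| = 27.5 m
5–10 s: |½(8 + 2)(5)| = 25 m
10–13 s: v = 0 at t = 136/13 s; triangle areas 6/13 + 363/26 = 375/26 m
Total distance = 870/13 m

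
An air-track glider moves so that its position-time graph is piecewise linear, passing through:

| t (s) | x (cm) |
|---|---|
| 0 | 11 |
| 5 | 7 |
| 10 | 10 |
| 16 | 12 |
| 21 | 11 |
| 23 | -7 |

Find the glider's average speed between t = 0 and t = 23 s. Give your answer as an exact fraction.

28/23 cm/s

Average speed = (total path length)/(elapsed time); on a piecewise-linear x-t graph the path length is Σ|Δx|.
0–5 s: |Δx| = |7 − 11| = 4 cm
5–10 s: |Δx| = |10 − 7| = 3 cm
10–16 s: |Δx| = |12 − 10| = 2 cm
16–21 s: |Δx| = |11 − 12| = 1 cm
21–23 s: |Δx| = |-7 − 11| = 18 cm
Total path = 28 cm; average speed = 28/23 = 28/23 cm/s.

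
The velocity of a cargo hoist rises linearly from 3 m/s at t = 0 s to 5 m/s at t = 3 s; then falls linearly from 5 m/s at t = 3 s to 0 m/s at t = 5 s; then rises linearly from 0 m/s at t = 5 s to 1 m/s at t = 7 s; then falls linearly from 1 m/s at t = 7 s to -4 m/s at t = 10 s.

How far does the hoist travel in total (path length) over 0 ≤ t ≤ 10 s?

Total distance travelled is ∫|v| dt — sum the magnitudes of each area piece.
0–3 s: |½(3 + 5)(3)| = 12 m
3–5 s: |½(5 + 0)(2)| = 5 m
5–7 s: |½(0 + 1)(2)| = 1 m
7–10 s: v = 0 at t = 7.6 s; triangle areas 0.3 + 4.8 = 5.1 m
Total distance = 23.1 m

23.1 m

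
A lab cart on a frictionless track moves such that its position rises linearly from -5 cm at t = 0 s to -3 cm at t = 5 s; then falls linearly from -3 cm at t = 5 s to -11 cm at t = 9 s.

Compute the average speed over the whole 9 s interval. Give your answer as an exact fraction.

10/9 cm/s

Average speed = (total path length)/(elapsed time); on a piecewise-linear x-t graph the path length is Σ|Δx|.
0–5 s: |Δx| = |-3 − -5| = 2 cm
5–9 s: |Δx| = |-11 − -3| = 8 cm
Total path = 10 cm; average speed = 10/9 = 10/9 cm/s.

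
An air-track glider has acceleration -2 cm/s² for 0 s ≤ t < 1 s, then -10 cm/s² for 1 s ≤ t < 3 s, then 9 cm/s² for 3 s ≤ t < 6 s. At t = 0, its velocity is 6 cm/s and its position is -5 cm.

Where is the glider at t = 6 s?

On each constant-a segment, Δv = aΔt and Δx = v₀Δt + ½aΔt²; chain segment to segment.
0–1 s: v starts 6 cm/s; Δx = 6·1 + ½·-2·1² = 5 cm; v ends 4 cm/s.
1–3 s: v starts 4 cm/s; Δx = 4·2 + ½·-10·2² = -12 cm; v ends -16 cm/s.
3–6 s: v starts -16 cm/s; Δx = -16·3 + ½·9·3² = -7.5 cm; v ends 11 cm/s.
x(6) = -5 + Σ Δx = -19.5 cm.

-19.5 cm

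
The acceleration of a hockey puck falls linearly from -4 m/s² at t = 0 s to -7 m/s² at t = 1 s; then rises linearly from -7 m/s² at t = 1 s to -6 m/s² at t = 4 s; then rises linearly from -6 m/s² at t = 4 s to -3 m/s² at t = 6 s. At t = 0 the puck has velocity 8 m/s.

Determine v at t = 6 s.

Δv equals the area under the a-t graph; then v = v₀ + Δv.
0–1 s: ½(-4 + -7)(1) = -5.5 m/s
1–4 s: ½(-7 + -6)(3) = -19.5 m/s
4–6 s: ½(-6 + -3)(2) = -9 m/s
Δv = -34 m/s, so v(6) = 8 + (-34) = -26 m/s.

-26 m/s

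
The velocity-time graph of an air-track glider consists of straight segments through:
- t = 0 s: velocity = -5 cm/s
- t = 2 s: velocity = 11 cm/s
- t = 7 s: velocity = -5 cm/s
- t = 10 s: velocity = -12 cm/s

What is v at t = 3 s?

On 2–7 s the graph is linear from 11 to -5 cm/s: v(3) = 11 + (-5 − 11)·(3 − 2)/(7 − 2) = 7.8 cm/s.

7.8 cm/s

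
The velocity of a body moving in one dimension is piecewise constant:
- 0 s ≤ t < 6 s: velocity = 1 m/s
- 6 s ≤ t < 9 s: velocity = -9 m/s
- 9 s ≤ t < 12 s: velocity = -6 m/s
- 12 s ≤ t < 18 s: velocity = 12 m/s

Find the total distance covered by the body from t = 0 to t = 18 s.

Total distance travelled is ∫|v| dt — sum the magnitudes of each area piece.
0–6 s: |1| × 6 = 6 m
6–9 s: |-9| × 3 = 27 m
9–12 s: |-6| × 3 = 18 m
12–18 s: |12| × 6 = 72 m
Total distance = 123 m

123 m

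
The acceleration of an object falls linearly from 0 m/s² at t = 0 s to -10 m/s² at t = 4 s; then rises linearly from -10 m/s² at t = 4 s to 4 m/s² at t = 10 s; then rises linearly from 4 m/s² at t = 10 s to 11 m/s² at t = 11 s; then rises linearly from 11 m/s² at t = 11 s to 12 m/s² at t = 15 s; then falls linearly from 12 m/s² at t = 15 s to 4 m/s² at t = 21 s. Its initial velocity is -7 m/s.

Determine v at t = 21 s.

Δv equals the area under the a-t graph; then v = v₀ + Δv.
0–4 s: ½(0 + -10)(4) = -20 m/s
4–10 s: ½(-10 + 4)(6) = -18 m/s
10–11 s: ½(4 + 11)(1) = 7.5 m/s
11–15 s: ½(11 + 12)(4) = 46 m/s
15–21 s: ½(12 + 4)(6) = 48 m/s
Δv = 63.5 m/s, so v(21) = -7 + (63.5) = 56.5 m/s.

56.5 m/s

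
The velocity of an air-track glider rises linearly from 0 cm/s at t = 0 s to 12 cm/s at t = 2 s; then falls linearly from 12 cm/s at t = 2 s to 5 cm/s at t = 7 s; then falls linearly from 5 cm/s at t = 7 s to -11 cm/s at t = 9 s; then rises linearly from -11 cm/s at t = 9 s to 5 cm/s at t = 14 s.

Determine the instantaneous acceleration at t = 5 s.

Acceleration is the slope of the v-t graph on 2–7 s: (5 − 12)/(7 − 2) = -1.4 cm/s².

-1.4 cm/s²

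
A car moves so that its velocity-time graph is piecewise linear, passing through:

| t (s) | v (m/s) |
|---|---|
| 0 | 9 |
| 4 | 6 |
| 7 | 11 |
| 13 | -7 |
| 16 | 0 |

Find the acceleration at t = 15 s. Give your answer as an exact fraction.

7/3 m/s²

Acceleration is the slope of the v-t graph on 13–16 s: (0 − -7)/(16 − 13) = 7/3 m/s².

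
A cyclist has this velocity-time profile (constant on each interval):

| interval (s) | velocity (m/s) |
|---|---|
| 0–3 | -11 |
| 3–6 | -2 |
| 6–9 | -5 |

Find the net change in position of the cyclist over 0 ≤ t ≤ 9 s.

-54 m

Net displacement equals the area under the velocity-time graph (areas below the axis count negative).
0–3 s: -11 × 3 = -33 m
3–6 s: -2 × 3 = -6 m
6–9 s: -5 × 3 = -15 m
Net displacement = -54 m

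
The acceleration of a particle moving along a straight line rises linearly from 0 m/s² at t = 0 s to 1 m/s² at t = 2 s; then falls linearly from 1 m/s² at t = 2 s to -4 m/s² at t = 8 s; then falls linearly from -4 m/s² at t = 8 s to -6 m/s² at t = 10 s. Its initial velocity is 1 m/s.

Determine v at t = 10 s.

Δv equals the area under the a-t graph; then v = v₀ + Δv.
0–2 s: ½(0 + 1)(2) = 1 m/s
2–8 s: ½(1 + -4)(6) = -9 m/s
8–10 s: ½(-4 + -6)(2) = -10 m/s
Δv = -18 m/s, so v(10) = 1 + (-18) = -17 m/s.

-17 m/s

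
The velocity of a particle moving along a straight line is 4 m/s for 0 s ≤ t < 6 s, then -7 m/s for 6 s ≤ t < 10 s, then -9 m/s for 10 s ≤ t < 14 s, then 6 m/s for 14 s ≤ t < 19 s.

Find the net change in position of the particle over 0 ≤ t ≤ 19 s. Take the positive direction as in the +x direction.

-10 m

Net displacement equals the area under the velocity-time graph (areas below the axis count negative).
0–6 s: 4 × 6 = 24 m
6–10 s: -7 × 4 = -28 m
10–14 s: -9 × 4 = -36 m
14–19 s: 6 × 5 = 30 m
Net displacement = -10 m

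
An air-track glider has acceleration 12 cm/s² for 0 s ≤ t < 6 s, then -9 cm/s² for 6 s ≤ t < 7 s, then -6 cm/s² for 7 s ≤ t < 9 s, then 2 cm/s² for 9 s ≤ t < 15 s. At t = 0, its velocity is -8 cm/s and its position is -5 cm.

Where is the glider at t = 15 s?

614.5 cm

On each constant-a segment, Δv = aΔt and Δx = v₀Δt + ½aΔt²; chain segment to segment.
0–6 s: v starts -8 cm/s; Δx = -8·6 + ½·12·6² = 168 cm; v ends 64 cm/s.
6–7 s: v starts 64 cm/s; Δx = 64·1 + ½·-9·1² = 59.5 cm; v ends 55 cm/s.
7–9 s: v starts 55 cm/s; Δx = 55·2 + ½·-6·2² = 98 cm; v ends 43 cm/s.
9–15 s: v starts 43 cm/s; Δx = 43·6 + ½·2·6² = 294 cm; v ends 55 cm/s.
x(15) = -5 + Σ Δx = 614.5 cm.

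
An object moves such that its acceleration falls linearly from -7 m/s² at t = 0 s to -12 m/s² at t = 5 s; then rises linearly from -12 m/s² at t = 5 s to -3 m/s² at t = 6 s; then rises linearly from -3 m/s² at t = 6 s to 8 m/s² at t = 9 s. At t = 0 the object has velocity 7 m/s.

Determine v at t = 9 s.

-40.5 m/s

Δv equals the area under the a-t graph; then v = v₀ + Δv.
0–5 s: ½(-7 + -12)(5) = -47.5 m/s
5–6 s: ½(-12 + -3)(1) = -7.5 m/s
6–9 s: ½(-3 + 8)(3) = 7.5 m/s
Δv = -47.5 m/s, so v(9) = 7 + (-47.5) = -40.5 m/s.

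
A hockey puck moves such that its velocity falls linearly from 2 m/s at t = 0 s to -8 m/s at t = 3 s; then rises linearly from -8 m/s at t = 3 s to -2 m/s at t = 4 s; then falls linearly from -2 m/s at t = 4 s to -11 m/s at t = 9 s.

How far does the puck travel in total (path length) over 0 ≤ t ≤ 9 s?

Total distance travelled is ∫|v| dt — sum the magnitudes of each area piece.
0–3 s: v = 0 at t = 0.6 s; triangle areas 0.6 + 9.6 = 10.2 m
3–4 s: |½(-8 + -2)(1)| = 5 m
4–9 s: |½(-2 + -11)(5)| = 32.5 m
Total distance = 47.7 m

47.7 m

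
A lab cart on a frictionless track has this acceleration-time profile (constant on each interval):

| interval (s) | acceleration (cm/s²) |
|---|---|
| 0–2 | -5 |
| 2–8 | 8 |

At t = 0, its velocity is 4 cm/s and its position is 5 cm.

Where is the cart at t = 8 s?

On each constant-a segment, Δv = aΔt and Δx = v₀Δt + ½aΔt²; chain segment to segment.
0–2 s: v starts 4 cm/s; Δx = 4·2 + ½·-5·2² = -2 cm; v ends -6 cm/s.
2–8 s: v starts -6 cm/s; Δx = -6·6 + ½·8·6² = 108 cm; v ends 42 cm/s.
x(8) = 5 + Σ Δx = 111 cm.

111 cm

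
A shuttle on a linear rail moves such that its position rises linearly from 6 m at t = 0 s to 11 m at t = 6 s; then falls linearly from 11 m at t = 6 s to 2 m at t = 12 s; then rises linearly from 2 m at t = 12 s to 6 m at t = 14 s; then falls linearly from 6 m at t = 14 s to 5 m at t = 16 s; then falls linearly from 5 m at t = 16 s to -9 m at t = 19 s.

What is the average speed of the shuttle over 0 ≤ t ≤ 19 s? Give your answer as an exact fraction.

Average speed = (total path length)/(elapsed time); on a piecewise-linear x-t graph the path length is Σ|Δx|.
0–6 s: |Δx| = |11 − 6| = 5 m
6–12 s: |Δx| = |2 − 11| = 9 m
12–14 s: |Δx| = |6 − 2| = 4 m
14–16 s: |Δx| = |5 − 6| = 1 m
16–19 s: |Δx| = |-9 − 5| = 14 m
Total path = 33 m; average speed = 33/19 = 33/19 m/s.

33/19 m/s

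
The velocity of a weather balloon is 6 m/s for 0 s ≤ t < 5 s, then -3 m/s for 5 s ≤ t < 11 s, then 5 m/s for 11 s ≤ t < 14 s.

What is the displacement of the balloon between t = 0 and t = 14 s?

Net displacement equals the area under the velocity-time graph (areas below the axis count negative).
0–5 s: 6 × 5 = 30 m
5–11 s: -3 × 6 = -18 m
11–14 s: 5 × 3 = 15 m
Net displacement = 27 m

27 m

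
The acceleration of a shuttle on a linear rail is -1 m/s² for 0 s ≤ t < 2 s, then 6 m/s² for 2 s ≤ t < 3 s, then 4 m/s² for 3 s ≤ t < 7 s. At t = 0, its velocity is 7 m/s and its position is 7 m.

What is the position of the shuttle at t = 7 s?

On each constant-a segment, Δv = aΔt and Δx = v₀Δt + ½aΔt²; chain segment to segment.
0–2 s: v starts 7 m/s; Δx = 7·2 + ½·-1·2² = 12 m; v ends 5 m/s.
2–3 s: v starts 5 m/s; Δx = 5·1 + ½·6·1² = 8 m; v ends 11 m/s.
3–7 s: v starts 11 m/s; Δx = 11·4 + ½·4·4² = 76 m; v ends 27 m/s.
x(7) = 7 + Σ Δx = 103 m.

103 m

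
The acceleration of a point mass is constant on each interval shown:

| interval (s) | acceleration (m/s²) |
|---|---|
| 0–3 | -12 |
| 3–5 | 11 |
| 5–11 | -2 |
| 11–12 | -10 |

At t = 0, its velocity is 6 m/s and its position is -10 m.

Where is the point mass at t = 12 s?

-193 m

On each constant-a segment, Δv = aΔt and Δx = v₀Δt + ½aΔt²; chain segment to segment.
0–3 s: v starts 6 m/s; Δx = 6·3 + ½·-12·3² = -36 m; v ends -30 m/s.
3–5 s: v starts -30 m/s; Δx = -30·2 + ½·11·2² = -38 m; v ends -8 m/s.
5–11 s: v starts -8 m/s; Δx = -8·6 + ½·-2·6² = -84 m; v ends -20 m/s.
11–12 s: v starts -20 m/s; Δx = -20·1 + ½·-10·1² = -25 m; v ends -30 m/s.
x(12) = -10 + Σ Δx = -193 m.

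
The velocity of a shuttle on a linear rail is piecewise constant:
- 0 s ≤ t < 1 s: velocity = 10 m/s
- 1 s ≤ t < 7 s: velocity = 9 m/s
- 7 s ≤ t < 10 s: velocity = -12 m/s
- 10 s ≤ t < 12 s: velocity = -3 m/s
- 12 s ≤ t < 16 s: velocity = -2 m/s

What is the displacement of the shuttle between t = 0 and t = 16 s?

Displacement is the signed area under the v-t curve.
0–1 s: 10 × 1 = 10 m
1–7 s: 9 × 6 = 54 m
7–10 s: -12 × 3 = -36 m
10–12 s: -3 × 2 = -6 m
12–16 s: -2 × 4 = -8 m
Net displacement = 14 m

14 m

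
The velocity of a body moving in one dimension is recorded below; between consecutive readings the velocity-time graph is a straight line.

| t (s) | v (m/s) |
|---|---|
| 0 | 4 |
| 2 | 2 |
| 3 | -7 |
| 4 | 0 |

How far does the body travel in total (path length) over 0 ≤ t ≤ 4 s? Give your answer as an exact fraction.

Distance (not displacement) is the total path length: add the absolute areas under v-t.
0–2 s: |½(4 + 2)(2)| = 6 m
2–3 s: v = 0 at t = 20/9 s; triangle areas 2/9 + 49/18 = 53/18 m
3–4 s: |½(-7 + 0)(1)| = 3.5 m
Total distance = 112/9 m

112/9 m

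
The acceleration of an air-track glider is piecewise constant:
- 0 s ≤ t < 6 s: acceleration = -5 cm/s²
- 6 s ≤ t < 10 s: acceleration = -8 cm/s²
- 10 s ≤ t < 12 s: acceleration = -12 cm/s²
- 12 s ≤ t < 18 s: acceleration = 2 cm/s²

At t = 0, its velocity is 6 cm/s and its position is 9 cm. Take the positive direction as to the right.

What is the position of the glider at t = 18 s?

-785 cm

On each constant-a segment, Δv = aΔt and Δx = v₀Δt + ½aΔt²; chain segment to segment.
0–6 s: v starts 6 cm/s; Δx = 6·6 + ½·-5·6² = -54 cm; v ends -24 cm/s.
6–10 s: v starts -24 cm/s; Δx = -24·4 + ½·-8·4² = -160 cm; v ends -56 cm/s.
10–12 s: v starts -56 cm/s; Δx = -56·2 + ½·-12·2² = -136 cm; v ends -80 cm/s.
12–18 s: v starts -80 cm/s; Δx = -80·6 + ½·2·6² = -444 cm; v ends -68 cm/s.
x(18) = 9 + Σ Δx = -785 cm.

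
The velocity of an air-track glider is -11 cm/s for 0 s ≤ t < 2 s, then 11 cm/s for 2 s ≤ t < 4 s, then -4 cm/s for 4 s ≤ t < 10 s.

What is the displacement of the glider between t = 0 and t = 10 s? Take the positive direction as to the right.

-24 cm

Displacement is the signed area under the v-t curve.
0–2 s: -11 × 2 = -22 cm
2–4 s: 11 × 2 = 22 cm
4–10 s: -4 × 6 = -24 cm
Net displacement = -24 cm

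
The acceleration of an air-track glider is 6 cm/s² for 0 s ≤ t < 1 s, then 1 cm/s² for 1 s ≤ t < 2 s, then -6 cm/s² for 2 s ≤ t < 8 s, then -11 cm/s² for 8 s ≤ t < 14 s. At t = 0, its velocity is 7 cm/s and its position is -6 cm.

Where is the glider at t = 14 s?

-336.5 cm

On each constant-a segment, Δv = aΔt and Δx = v₀Δt + ½aΔt²; chain segment to segment.
0–1 s: v starts 7 cm/s; Δx = 7·1 + ½·6·1² = 10 cm; v ends 13 cm/s.
1–2 s: v starts 13 cm/s; Δx = 13·1 + ½·1·1² = 13.5 cm; v ends 14 cm/s.
2–8 s: v starts 14 cm/s; Δx = 14·6 + ½·-6·6² = -24 cm; v ends -22 cm/s.
8–14 s: v starts -22 cm/s; Δx = -22·6 + ½·-11·6² = -330 cm; v ends -88 cm/s.
x(14) = -6 + Σ Δx = -336.5 cm.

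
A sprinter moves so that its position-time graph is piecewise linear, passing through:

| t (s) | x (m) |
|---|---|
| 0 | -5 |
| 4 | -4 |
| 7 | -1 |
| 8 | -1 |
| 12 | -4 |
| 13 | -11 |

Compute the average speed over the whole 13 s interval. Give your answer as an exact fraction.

Average speed = (total path length)/(elapsed time); on a piecewise-linear x-t graph the path length is Σ|Δx|.
0–4 s: |Δx| = |-4 − -5| = 1 m
4–7 s: |Δx| = |-1 − -4| = 3 m
7–8 s: |Δx| = |-1 − -1| = 0 m
8–12 s: |Δx| = |-4 − -1| = 3 m
12–13 s: |Δx| = |-11 − -4| = 7 m
Total path = 14 m; average speed = 14/13 = 14/13 m/s.

14/13 m/s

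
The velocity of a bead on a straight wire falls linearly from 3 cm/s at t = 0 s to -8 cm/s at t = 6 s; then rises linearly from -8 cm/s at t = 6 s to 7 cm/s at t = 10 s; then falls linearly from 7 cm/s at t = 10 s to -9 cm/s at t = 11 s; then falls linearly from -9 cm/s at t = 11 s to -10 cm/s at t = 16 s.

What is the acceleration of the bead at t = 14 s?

-0.2 cm/s²

Acceleration is the slope of the v-t graph on 11–16 s: (-10 − -9)/(16 − 11) = -0.2 cm/s².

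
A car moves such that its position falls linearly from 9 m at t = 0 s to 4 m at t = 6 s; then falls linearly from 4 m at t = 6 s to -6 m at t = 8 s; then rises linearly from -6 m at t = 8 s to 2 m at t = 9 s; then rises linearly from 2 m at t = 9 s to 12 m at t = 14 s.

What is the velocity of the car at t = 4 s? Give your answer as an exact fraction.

Velocity is the slope of the x-t graph on 0–6 s: (4 − 9)/(6 − 0) = -5/6 m/s.

-5/6 m/s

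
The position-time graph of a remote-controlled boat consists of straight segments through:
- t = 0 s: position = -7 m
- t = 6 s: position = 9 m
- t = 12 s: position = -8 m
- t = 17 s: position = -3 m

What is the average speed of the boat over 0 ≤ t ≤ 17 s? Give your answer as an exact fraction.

Average speed = (total path length)/(elapsed time); on a piecewise-linear x-t graph the path length is Σ|Δx|.
0–6 s: |Δx| = |9 − -7| = 16 m
6–12 s: |Δx| = |-8 − 9| = 17 m
12–17 s: |Δx| = |-3 − -8| = 5 m
Total path = 38 m; average speed = 38/17 = 38/17 m/s.

38/17 m/s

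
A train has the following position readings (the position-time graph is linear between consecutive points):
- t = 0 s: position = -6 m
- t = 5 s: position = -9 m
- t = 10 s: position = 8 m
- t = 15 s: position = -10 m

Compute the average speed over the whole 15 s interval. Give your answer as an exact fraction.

38/15 m/s

Average speed = (total path length)/(elapsed time); on a piecewise-linear x-t graph the path length is Σ|Δx|.
0–5 s: |Δx| = |-9 − -6| = 3 m
5–10 s: |Δx| = |8 − -9| = 17 m
10–15 s: |Δx| = |-10 − 8| = 18 m
Total path = 38 m; average speed = 38/15 = 38/15 m/s.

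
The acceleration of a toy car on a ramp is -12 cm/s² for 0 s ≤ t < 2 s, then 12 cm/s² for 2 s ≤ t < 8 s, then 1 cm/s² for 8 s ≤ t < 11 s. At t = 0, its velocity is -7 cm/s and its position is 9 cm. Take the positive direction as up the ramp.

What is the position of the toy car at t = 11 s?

On each constant-a segment, Δv = aΔt and Δx = v₀Δt + ½aΔt²; chain segment to segment.
0–2 s: v starts -7 cm/s; Δx = -7·2 + ½·-12·2² = -38 cm; v ends -31 cm/s.
2–8 s: v starts -31 cm/s; Δx = -31·6 + ½·12·6² = 30 cm; v ends 41 cm/s.
8–11 s: v starts 41 cm/s; Δx = 41·3 + ½·1·3² = 127.5 cm; v ends 44 cm/s.
x(11) = 9 + Σ Δx = 128.5 cm.

128.5 cm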